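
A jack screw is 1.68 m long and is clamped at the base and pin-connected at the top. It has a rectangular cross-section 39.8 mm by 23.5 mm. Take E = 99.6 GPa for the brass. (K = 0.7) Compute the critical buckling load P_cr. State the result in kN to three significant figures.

P_cr ≈ 30.6 kN

Buckling occurs about the weak axis: I_min = h·b³/12 with b = 23.5 mm (the shorter side).
I_min = 39.8×23.5³/12 = 4.304×10^4 mm⁴
I = 4.304×10^4 mm⁴ = 4.304×10^-8 m⁴
Effective length L_e = K·L = 0.7 × 1.68 = 1.176 m
P_cr = π²EI / L_e² = π² × 99.6×10⁹ × 4.304×10^-8 / 1.176² = 3.059×10^4 N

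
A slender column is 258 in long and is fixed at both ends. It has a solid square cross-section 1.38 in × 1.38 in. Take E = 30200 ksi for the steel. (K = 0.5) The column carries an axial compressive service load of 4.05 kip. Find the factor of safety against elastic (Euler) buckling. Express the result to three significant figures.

I = a⁴/12 = 1.38⁴/12 = 0.3022 in⁴
Effective length L_e = K·L = 0.5 × 258 = 129.0 in
P_cr = π²EI / L_e² = π² × 30200×10³ × 0.3022 / 129.0² = 5.413×10^3 lb
Factor of safety n = P_cr / P = 5.4133 / 4.05 = 1.34

n ≈ 1.34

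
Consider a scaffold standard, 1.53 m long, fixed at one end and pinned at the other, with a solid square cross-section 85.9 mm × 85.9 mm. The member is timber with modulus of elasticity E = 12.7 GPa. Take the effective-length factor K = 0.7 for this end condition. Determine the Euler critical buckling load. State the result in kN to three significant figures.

I = a⁴/12 = 85.9⁴/12 = 4.537×10^6 mm⁴
I = 4.537×10^6 mm⁴ = 4.537×10^-6 m⁴
Effective length L_e = K·L = 0.7 × 1.53 = 1.071 m
P_cr = π²EI / L_e² = π² × 12.7×10⁹ × 4.537×10^-6 / 1.071² = 4.958×10^5 N

P_cr ≈ 496 kN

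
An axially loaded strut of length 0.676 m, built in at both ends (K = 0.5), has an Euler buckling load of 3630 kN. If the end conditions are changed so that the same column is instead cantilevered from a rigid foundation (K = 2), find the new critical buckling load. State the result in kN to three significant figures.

P_cr ∝ 1/K², so P_cr,new = P_cr,old × (K_old/K_new)² = 3630 × (0.5/2)²
= 3630 × 0.06250 = 227 kN

P_cr ≈ 227 kN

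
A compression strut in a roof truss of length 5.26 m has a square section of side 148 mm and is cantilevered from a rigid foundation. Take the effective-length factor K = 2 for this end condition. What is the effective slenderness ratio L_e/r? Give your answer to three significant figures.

λ ≈ 246

For a square r = a/√12 = 148/√12 = 42.72 mm
L_e = K·L = 2 × 5.26 m = 10.52 m = 10520 mm
λ = L_e / r_min = 10520 / 42.72 = 246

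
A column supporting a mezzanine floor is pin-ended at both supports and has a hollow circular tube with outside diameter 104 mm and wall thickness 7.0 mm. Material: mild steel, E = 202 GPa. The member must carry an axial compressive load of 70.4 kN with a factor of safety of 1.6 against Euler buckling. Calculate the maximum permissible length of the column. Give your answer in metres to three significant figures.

Inner diameter d_i = 104 − 2×7.0 = 90.00 mm
I = π(d_o⁴ − d_i⁴)/64 = π(104⁴ − 90.00⁴)/64 = 2.522×10^6 mm⁴
I = 2.522×10^-6 m⁴
Required critical load P_cr = n·P = 1.6 × 70.4 = 112.6 kN = 1.126×10^5 N
From P_cr = π²EI/(K·L)²:  L = (1/K)·√(π²EI/P_cr) = (1/1)·√(π²×2.02×10^11×2.522×10^-6/1.126×10^5)
L = 6.68 m

L_max ≈ 6.68 m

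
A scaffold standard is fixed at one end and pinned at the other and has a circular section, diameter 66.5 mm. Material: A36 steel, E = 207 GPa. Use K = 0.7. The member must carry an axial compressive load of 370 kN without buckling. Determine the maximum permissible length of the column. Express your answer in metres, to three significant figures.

L_max ≈ 3.29 m

I = πd⁴/64 = π×66.5⁴/64 = 9.600×10^5 mm⁴
I = 9.600×10^-7 m⁴
At the buckling limit P_cr = P = 3.700×10^5 N
From P_cr = π²EI/(K·L)²:  L = (1/K)·√(π²EI/P_cr) = (1/0.7)·√(π²×2.07×10^11×9.600×10^-7/3.700×10^5)
L = 3.29 m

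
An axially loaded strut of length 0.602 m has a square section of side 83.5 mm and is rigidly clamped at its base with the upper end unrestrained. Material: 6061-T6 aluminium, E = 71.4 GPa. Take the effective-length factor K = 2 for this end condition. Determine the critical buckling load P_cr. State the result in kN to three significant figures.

I = a⁴/12 = 83.5⁴/12 = 4.051×10^6 mm⁴
I = 4.051×10^6 mm⁴ = 4.051×10^-6 m⁴
Effective length L_e = K·L = 2 × 0.602 = 1.204 m
P_cr = π²EI / L_e² = π² × 71.4×10⁹ × 4.051×10^-6 / 1.204² = 1.969×10^6 N

P_cr ≈ 1970 kN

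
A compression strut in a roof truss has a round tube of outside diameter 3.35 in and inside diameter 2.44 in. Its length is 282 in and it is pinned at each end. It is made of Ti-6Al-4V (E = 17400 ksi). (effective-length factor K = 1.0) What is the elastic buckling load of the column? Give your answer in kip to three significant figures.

P_cr ≈ 9.59 kip

d_o = 3.35 in, d_i = 2.44 in
I = π(d_o⁴ − d_i⁴)/64 = π(3.35⁴ − 2.440⁴)/64 = 4.442 in⁴
Effective length L_e = K·L = 1 × 282 = 282.0 in
P_cr = π²EI / L_e² = π² × 17400×10³ × 4.442 / 282.0² = 9.593×10^3 lb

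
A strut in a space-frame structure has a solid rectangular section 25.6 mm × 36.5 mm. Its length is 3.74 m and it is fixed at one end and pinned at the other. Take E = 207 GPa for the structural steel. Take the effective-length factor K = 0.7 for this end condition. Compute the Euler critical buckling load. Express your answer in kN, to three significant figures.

P_cr ≈ 15.2 kN

Buckling occurs about the weak axis: I_min = h·b³/12 with b = 25.6 mm (the shorter side).
I_min = 36.5×25.6³/12 = 5.103×10^4 mm⁴
I = 5.103×10^4 mm⁴ = 5.103×10^-8 m⁴
Effective length L_e = K·L = 0.7 × 3.74 = 2.618 m
P_cr = π²EI / L_e² = π² × 207×10⁹ × 5.103×10^-8 / 2.618² = 1.521×10^4 N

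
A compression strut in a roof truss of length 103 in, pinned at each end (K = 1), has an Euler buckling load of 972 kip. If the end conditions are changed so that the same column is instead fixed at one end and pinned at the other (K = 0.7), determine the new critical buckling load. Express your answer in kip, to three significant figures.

P_cr ∝ 1/K², so P_cr,new = P_cr,old × (K_old/K_new)² = 972 × (1/0.7)²
= 972 × 2.041 = 1980 kip

P_cr ≈ 1980 kip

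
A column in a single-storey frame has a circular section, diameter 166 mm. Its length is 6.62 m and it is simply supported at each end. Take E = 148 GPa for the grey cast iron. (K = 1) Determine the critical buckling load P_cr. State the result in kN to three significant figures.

I = πd⁴/64 = π×166⁴/64 = 3.727×10^7 mm⁴
I = 3.727×10^7 mm⁴ = 3.727×10^-5 m⁴
Effective length L_e = K·L = 1 × 6.62 = 6.620 m
P_cr = π²EI / L_e² = π² × 148×10⁹ × 3.727×10^-5 / 6.620² = 1.242×10^6 N

P_cr ≈ 1240 kN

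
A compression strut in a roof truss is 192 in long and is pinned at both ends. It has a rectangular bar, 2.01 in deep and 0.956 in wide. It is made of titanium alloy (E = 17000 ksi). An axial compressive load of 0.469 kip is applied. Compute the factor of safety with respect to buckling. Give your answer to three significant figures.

n ≈ 1.42

Buckling occurs about the weak axis: I_min = h·b³/12 with b = 0.956 in (the shorter side).
I_min = 2.01×0.956³/12 = 0.1463 in⁴
Effective length L_e = K·L = 1 × 192 = 192.0 in
P_cr = π²EI / L_e² = π² × 17000×10³ × 0.1463 / 192.0² = 666.1 lb
Factor of safety n = P_cr / P = 0.66609 / 0.469 = 1.42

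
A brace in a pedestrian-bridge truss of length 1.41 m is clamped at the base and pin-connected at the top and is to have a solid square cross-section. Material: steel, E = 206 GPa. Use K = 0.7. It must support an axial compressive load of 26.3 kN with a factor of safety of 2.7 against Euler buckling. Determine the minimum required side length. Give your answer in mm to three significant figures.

a ≈ 25.3 mm

Required P_cr = n·P = 2.7 × 26.3 = 71.01 kN
L_e = K·L = 0.7 × 1.41 = 0.9870 m
Required I = P_cr·L_e²/(π²E) = 7.101×10^4 × 0.9870² / (π² × 2.06×10^11) = 3.402×10^-8 m⁴
I_req = 3.402×10^4 mm⁴
Solid square: I = a⁴/12  ⇒  a = (12I)^(1/4) = (12×3.402×10^4)^(1/4) = 25.3 mm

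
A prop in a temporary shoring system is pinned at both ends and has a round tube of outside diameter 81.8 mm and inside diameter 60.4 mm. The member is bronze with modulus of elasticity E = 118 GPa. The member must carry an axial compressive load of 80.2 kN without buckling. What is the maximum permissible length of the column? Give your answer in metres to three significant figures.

L_max ≈ 4.74 m

d_o = 81.8 mm, d_i = 60.4 mm
I = π(d_o⁴ − d_i⁴)/64 = π(81.8⁴ − 60.40⁴)/64 = 1.544×10^6 mm⁴
I = 1.544×10^-6 m⁴
At the buckling limit P_cr = P = 8.020×10^4 N
From P_cr = π²EI/(K·L)²:  L = (1/K)·√(π²EI/P_cr) = (1/1)·√(π²×1.18×10^11×1.544×10^-6/8.020×10^4)
L = 4.74 m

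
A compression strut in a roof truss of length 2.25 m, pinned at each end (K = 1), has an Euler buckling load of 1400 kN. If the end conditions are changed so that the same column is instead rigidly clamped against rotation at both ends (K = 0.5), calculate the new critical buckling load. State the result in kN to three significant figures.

P_cr ∝ 1/K², so P_cr,new = P_cr,old × (K_old/K_new)² = 1400 × (1/0.5)²
= 1400 × 4.000 = 5600 kN

P_cr ≈ 5600 kN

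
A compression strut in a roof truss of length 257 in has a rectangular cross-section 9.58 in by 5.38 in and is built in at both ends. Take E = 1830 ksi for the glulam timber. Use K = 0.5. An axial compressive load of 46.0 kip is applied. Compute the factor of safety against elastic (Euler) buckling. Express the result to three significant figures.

n ≈ 2.96

Buckling occurs about the weak axis: I_min = h·b³/12 with b = 5.38 in (the shorter side).
I_min = 9.58×5.38³/12 = 124.3 in⁴
Effective length L_e = K·L = 0.5 × 257 = 128.5 in
P_cr = π²EI / L_e² = π² × 1830×10³ × 124.3 / 128.5² = 1.360×10^5 lb
Factor of safety n = P_cr / P = 135.98 / 46.0 = 2.96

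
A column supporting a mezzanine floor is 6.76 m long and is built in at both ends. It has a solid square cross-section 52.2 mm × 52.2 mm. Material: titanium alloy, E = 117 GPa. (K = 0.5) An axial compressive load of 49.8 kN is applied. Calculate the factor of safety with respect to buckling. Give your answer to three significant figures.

n ≈ 1.26

I = a⁴/12 = 52.2⁴/12 = 6.187×10^5 mm⁴
I = 6.187×10^5 mm⁴ = 6.187×10^-7 m⁴
Effective length L_e = K·L = 0.5 × 6.76 = 3.380 m
P_cr = π²EI / L_e² = π² × 117×10⁹ × 6.187×10^-7 / 3.380² = 6.254×10^4 N
Factor of safety n = P_cr / P = 62.539 / 49.8 = 1.26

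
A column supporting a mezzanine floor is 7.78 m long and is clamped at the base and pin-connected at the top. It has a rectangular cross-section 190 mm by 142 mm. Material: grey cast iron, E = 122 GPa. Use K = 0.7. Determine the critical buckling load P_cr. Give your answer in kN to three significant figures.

Buckling occurs about the weak axis: I_min = h·b³/12 with b = 142 mm (the shorter side).
I_min = 190×142³/12 = 4.534×10^7 mm⁴
I = 4.534×10^7 mm⁴ = 4.534×10^-5 m⁴
Effective length L_e = K·L = 0.7 × 7.78 = 5.446 m
P_cr = π²EI / L_e² = π² × 122×10⁹ × 4.534×10^-5 / 5.446² = 1.841×10^6 N

P_cr ≈ 1840 kN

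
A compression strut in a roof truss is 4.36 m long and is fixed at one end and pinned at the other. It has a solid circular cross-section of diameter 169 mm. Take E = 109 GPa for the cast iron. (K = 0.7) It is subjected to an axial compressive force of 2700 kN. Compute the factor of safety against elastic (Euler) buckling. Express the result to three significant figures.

n ≈ 1.71

I = πd⁴/64 = π×169⁴/64 = 4.004×10^7 mm⁴
I = 4.004×10^7 mm⁴ = 4.004×10^-5 m⁴
Effective length L_e = K·L = 0.7 × 4.36 = 3.052 m
P_cr = π²EI / L_e² = π² × 109×10⁹ × 4.004×10^-5 / 3.052² = 4.625×10^6 N
Factor of safety n = P_cr / P = 4624.6 / 2700 = 1.71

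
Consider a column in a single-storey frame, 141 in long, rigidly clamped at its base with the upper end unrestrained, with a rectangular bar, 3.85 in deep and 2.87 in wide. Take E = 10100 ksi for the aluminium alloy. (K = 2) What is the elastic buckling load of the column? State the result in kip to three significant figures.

Buckling occurs about the weak axis: I_min = h·b³/12 with b = 2.87 in (the shorter side).
I_min = 3.85×2.87³/12 = 7.584 in⁴
Effective length L_e = K·L = 2 × 141 = 282.0 in
P_cr = π²EI / L_e² = π² × 10100×10³ × 7.584 / 282.0² = 9.507×10^3 lb

P_cr ≈ 9.51 kip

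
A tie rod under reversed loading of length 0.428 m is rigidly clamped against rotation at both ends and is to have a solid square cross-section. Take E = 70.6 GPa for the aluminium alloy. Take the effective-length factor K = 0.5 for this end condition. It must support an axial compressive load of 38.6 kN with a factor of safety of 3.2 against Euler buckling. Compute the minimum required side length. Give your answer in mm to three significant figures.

Required P_cr = n·P = 3.2 × 38.6 = 123.5 kN
L_e = K·L = 0.5 × 0.428 = 0.2140 m
Required I = P_cr·L_e²/(π²E) = 1.235×10^5 × 0.2140² / (π² × 7.06×10^10) = 8.118×10^-9 m⁴
I_req = 8.118×10^3 mm⁴
Solid square: I = a⁴/12  ⇒  a = (12I)^(1/4) = (12×8.118×10^3)^(1/4) = 17.7 mm

a ≈ 17.7 mm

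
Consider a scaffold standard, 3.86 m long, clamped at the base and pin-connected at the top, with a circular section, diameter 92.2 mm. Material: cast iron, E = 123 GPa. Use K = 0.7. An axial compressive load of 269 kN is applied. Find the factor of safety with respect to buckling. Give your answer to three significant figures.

I = πd⁴/64 = π×92.2⁴/64 = 3.547×10^6 mm⁴
I = 3.547×10^6 mm⁴ = 3.547×10^-6 m⁴
Effective length L_e = K·L = 0.7 × 3.86 = 2.702 m
P_cr = π²EI / L_e² = π² × 123×10⁹ × 3.547×10^-6 / 2.702² = 5.898×10^5 N
Factor of safety n = P_cr / P = 589.83 / 269 = 2.19

n ≈ 2.19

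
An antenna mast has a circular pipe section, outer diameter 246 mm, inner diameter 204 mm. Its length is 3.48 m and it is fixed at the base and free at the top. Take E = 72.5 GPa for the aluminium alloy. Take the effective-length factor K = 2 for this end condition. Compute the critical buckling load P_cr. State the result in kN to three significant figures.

P_cr ≈ 1400 kN

d_o = 246 mm, d_i = 204 mm
I = π(d_o⁴ − d_i⁴)/64 = π(246⁴ − 204.0⁴)/64 = 9.475×10^7 mm⁴
I = 9.475×10^7 mm⁴ = 9.475×10^-5 m⁴
Effective length L_e = K·L = 2 × 3.48 = 6.960 m
P_cr = π²EI / L_e² = π² × 72.5×10⁹ × 9.475×10^-5 / 6.960² = 1.400×10^6 N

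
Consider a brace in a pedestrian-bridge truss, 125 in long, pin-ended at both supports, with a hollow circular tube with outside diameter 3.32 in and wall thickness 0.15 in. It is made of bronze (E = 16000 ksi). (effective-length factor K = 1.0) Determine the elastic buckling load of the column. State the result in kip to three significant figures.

Inner diameter d_i = 3.32 − 2×0.15 = 3.020 in
I = π(d_o⁴ − d_i⁴)/64 = π(3.32⁴ − 3.020⁴)/64 = 1.881 in⁴
Effective length L_e = K·L = 1 × 125 = 125.0 in
P_cr = π²EI / L_e² = π² × 16000×10³ × 1.881 / 125.0² = 1.901×10^4 lb

P_cr ≈ 19.0 kip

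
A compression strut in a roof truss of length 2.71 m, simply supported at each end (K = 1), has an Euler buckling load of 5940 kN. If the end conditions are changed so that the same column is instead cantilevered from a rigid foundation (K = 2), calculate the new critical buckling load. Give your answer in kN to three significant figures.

P_cr ∝ 1/K², so P_cr,new = P_cr,old × (K_old/K_new)² = 5940 × (1/2)²
= 5940 × 0.2500 = 1480 kN

P_cr ≈ 1480 kN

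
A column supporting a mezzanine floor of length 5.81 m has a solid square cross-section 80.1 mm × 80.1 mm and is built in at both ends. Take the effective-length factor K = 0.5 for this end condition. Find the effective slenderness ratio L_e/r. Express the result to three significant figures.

λ ≈ 126

For a square r = a/√12 = 80.1/√12 = 23.12 mm
L_e = K·L = 0.5 × 5.81 m = 2.905 m = 2905.0 mm
λ = L_e / r_min = 2905.0 / 23.12 = 126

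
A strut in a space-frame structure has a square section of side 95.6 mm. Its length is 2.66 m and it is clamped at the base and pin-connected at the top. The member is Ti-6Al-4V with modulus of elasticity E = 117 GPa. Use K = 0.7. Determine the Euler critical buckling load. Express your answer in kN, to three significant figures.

P_cr ≈ 2320 kN

I = a⁴/12 = 95.6⁴/12 = 6.961×10^6 mm⁴
I = 6.961×10^6 mm⁴ = 6.961×10^-6 m⁴
Effective length L_e = K·L = 0.7 × 2.66 = 1.862 m
P_cr = π²EI / L_e² = π² × 117×10⁹ × 6.961×10^-6 / 1.862² = 2.318×10^6 N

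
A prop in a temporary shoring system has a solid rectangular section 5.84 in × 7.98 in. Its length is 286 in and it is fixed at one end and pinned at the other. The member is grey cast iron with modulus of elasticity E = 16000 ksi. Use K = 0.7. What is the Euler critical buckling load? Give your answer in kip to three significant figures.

Buckling occurs about the weak axis: I_min = h·b³/12 with b = 5.84 in (the shorter side).
I_min = 7.98×5.84³/12 = 132.5 in⁴
Effective length L_e = K·L = 0.7 × 286 = 200.2 in
P_cr = π²EI / L_e² = π² × 16000×10³ × 132.5 / 200.2² = 5.219×10^5 lb

P_cr ≈ 522 kip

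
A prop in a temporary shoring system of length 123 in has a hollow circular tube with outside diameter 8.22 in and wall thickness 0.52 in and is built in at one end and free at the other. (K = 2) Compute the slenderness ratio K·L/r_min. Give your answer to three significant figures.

Inner diameter d_i = 8.22 − 2×0.52 = 7.180 in
I = π(d_o⁴ − d_i⁴)/64 = π(8.22⁴ − 7.180⁴)/64 = 93.65 in⁴
A = 12.58 in²;  r_min = √(I/A) = √(93.65/12.58) = 2.729 in
L_e = K·L = 2 × 123 = 246.0 in
λ = L_e / r_min = 246.00 / 2.729 = 90.2

λ ≈ 90.2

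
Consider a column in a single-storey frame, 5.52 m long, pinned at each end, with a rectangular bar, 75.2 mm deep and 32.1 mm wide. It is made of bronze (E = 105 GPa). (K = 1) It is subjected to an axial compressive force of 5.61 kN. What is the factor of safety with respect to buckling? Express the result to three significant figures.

n ≈ 1.26

Buckling occurs about the weak axis: I_min = h·b³/12 with b = 32.1 mm (the shorter side).
I_min = 75.2×32.1³/12 = 2.073×10^5 mm⁴
I = 2.073×10^5 mm⁴ = 2.073×10^-7 m⁴
Effective length L_e = K·L = 1 × 5.52 = 5.520 m
P_cr = π²EI / L_e² = π² × 105×10⁹ × 2.073×10^-7 / 5.520² = 7.050×10^3 N
Factor of safety n = P_cr / P = 7.0496 / 5.61 = 1.26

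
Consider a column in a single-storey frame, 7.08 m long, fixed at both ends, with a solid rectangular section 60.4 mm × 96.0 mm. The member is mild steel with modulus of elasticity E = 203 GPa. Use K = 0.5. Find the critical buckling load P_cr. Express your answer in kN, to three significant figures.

Buckling occurs about the weak axis: I_min = h·b³/12 with b = 60.4 mm (the shorter side).
I_min = 96.0×60.4³/12 = 1.763×10^6 mm⁴
I = 1.763×10^6 mm⁴ = 1.763×10^-6 m⁴
Effective length L_e = K·L = 0.5 × 7.08 = 3.540 m
P_cr = π²EI / L_e² = π² × 203×10⁹ × 1.763×10^-6 / 3.540² = 2.818×10^5 N

P_cr ≈ 282 kN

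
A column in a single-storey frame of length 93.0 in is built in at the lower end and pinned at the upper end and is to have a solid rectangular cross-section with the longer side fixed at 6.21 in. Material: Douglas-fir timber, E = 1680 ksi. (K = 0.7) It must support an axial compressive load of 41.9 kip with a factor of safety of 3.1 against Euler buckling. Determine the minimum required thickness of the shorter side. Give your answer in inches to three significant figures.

b ≈ 4.00 in

Required P_cr = n·P = 3.1 × 41.9 = 129.9 kip
L_e = K·L = 0.7 × 93.0 = 65.10 in
Required I = P_cr·L_e²/(π²E) = 1.299×10^5 × 65.10² / (π² × 1.68×10^6) = 33.20 in⁴
Rectangle, weak axis: I_min = h·b³/12 with h = 6.21 in fixed  ⇒  b = (12I/h)^(1/3) = 4.00 in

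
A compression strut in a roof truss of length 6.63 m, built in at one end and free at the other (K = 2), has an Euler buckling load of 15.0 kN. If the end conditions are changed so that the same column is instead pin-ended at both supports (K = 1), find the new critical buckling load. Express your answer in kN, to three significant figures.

P_cr ≈ 60.0 kN

P_cr ∝ 1/K², so P_cr,new = P_cr,old × (K_old/K_new)² = 15.0 × (2/1)²
= 15.0 × 4.000 = 60.0 kN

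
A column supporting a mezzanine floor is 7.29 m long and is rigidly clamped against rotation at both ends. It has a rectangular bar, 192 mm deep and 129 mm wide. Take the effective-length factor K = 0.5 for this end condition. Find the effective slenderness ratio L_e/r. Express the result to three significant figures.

λ ≈ 97.9

For a rectangle r_min = b/√12 = 129/√12 = 37.24 mm
L_e = K·L = 0.5 × 7.29 m = 3.645 m = 3645.0 mm
λ = L_e / r_min = 3645.0 / 37.24 = 97.9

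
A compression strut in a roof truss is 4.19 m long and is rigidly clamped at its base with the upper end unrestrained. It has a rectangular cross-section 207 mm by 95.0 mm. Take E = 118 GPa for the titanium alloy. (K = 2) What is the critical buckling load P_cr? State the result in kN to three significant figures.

P_cr ≈ 245 kN

Buckling occurs about the weak axis: I_min = h·b³/12 with b = 95.0 mm (the shorter side).
I_min = 207×95.0³/12 = 1.479×10^7 mm⁴
I = 1.479×10^7 mm⁴ = 1.479×10^-5 m⁴
Effective length L_e = K·L = 2 × 4.19 = 8.380 m
P_cr = π²EI / L_e² = π² × 118×10⁹ × 1.479×10^-5 / 8.380² = 2.453×10^5 N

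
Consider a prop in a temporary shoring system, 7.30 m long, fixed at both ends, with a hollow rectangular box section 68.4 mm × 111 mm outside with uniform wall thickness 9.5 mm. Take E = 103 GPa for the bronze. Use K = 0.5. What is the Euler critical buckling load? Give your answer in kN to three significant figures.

Inner dimensions: h_i = 111 − 2×9.5 = 92.00 mm, b_i = 68.4 − 2×9.5 = 49.40 mm
Weak-axis I_min = (h_o·b_o³ − h_i·b_i³)/12 with b_o = 68.4, b_i = 49.40 mm (shorter outer/inner sides).
I_min = (111×68.4³ − 92.00×49.40³)/12 = 2.036×10^6 mm⁴
I = 2.036×10^6 mm⁴ = 2.036×10^-6 m⁴
Effective length L_e = K·L = 0.5 × 7.30 = 3.650 m
P_cr = π²EI / L_e² = π² × 103×10⁹ × 2.036×10^-6 / 3.650² = 1.553×10^5 N

P_cr ≈ 155 kN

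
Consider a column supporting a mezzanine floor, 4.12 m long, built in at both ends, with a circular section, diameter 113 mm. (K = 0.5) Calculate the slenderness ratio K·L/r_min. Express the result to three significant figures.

I = πd⁴/64 = π×113⁴/64 = 8.004×10^6 mm⁴
A = 1.003×10^4 mm²;  r_min = √(I/A) = √(8.004×10^6/1.003×10^4) = 28.25 mm
L_e = K·L = 0.5 × 4.12 m = 2.060 m = 2060.0 mm
λ = L_e / r_min = 2060.0 / 28.25 = 72.9

λ ≈ 72.9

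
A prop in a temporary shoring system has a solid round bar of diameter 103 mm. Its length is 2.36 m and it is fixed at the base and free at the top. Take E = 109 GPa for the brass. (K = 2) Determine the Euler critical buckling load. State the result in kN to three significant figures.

I = πd⁴/64 = π×103⁴/64 = 5.525×10^6 mm⁴
I = 5.525×10^6 mm⁴ = 5.525×10^-6 m⁴
Effective length L_e = K·L = 2 × 2.36 = 4.720 m
P_cr = π²EI / L_e² = π² × 109×10⁹ × 5.525×10^-6 / 4.720² = 2.668×10^5 N

P_cr ≈ 267 kN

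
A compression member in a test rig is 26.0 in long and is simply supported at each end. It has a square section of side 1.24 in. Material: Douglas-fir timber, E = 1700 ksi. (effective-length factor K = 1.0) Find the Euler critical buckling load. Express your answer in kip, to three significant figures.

P_cr ≈ 4.89 kip

I = a⁴/12 = 1.24⁴/12 = 0.1970 in⁴
Effective length L_e = K·L = 1 × 26.0 = 26.00 in
P_cr = π²EI / L_e² = π² × 1700×10³ × 0.1970 / 26.00² = 4.890×10^3 lb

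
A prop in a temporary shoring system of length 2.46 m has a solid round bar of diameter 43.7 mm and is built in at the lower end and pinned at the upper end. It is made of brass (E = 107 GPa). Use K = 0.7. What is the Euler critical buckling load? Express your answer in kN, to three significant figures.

P_cr ≈ 63.8 kN

I = πd⁴/64 = π×43.7⁴/64 = 1.790×10^5 mm⁴
I = 1.790×10^5 mm⁴ = 1.790×10^-7 m⁴
Effective length L_e = K·L = 0.7 × 2.46 = 1.722 m
P_cr = π²EI / L_e² = π² × 107×10⁹ × 1.790×10^-7 / 1.722² = 6.375×10^4 N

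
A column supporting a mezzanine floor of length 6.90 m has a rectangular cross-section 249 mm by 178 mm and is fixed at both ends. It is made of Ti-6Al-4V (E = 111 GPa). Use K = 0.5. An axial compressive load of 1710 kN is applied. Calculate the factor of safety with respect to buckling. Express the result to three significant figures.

n ≈ 6.30

Buckling occurs about the weak axis: I_min = h·b³/12 with b = 178 mm (the shorter side).
I_min = 249×178³/12 = 1.170×10^8 mm⁴
I = 1.170×10^8 mm⁴ = 1.170×10^-4 m⁴
Effective length L_e = K·L = 0.5 × 6.90 = 3.450 m
P_cr = π²EI / L_e² = π² × 111×10⁹ × 1.170×10^-4 / 3.450² = 1.077×10^7 N
Factor of safety n = P_cr / P = 10771 / 1710 = 6.30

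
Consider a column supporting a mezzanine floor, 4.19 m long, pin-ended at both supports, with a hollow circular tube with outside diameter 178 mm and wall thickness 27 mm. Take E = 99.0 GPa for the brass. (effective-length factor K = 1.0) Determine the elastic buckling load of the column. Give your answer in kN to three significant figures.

P_cr ≈ 2100 kN

Inner diameter d_i = 178 − 2×27 = 124.0 mm
I = π(d_o⁴ − d_i⁴)/64 = π(178⁴ − 124.0⁴)/64 = 3.767×10^7 mm⁴
I = 3.767×10^7 mm⁴ = 3.767×10^-5 m⁴
Effective length L_e = K·L = 1 × 4.19 = 4.190 m
P_cr = π²EI / L_e² = π² × 99.0×10⁹ × 3.767×10^-5 / 4.190² = 2.097×10^6 N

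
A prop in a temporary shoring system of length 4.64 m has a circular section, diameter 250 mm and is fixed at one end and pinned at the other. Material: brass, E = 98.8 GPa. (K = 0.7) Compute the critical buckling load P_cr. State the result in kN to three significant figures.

I = πd⁴/64 = π×250⁴/64 = 1.917×10^8 mm⁴
I = 1.917×10^8 mm⁴ = 1.917×10^-4 m⁴
Effective length L_e = K·L = 0.7 × 4.64 = 3.248 m
P_cr = π²EI / L_e² = π² × 98.8×10⁹ × 1.917×10^-4 / 3.248² = 1.772×10^7 N

P_cr ≈ 17700 kN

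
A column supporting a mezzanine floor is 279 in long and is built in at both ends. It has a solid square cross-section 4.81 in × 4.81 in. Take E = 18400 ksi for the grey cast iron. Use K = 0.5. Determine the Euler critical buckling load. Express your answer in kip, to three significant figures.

I = a⁴/12 = 4.81⁴/12 = 44.61 in⁴
Effective length L_e = K·L = 0.5 × 279 = 139.5 in
P_cr = π²EI / L_e² = π² × 18400×10³ × 44.61 / 139.5² = 4.163×10^5 lb

P_cr ≈ 416 kip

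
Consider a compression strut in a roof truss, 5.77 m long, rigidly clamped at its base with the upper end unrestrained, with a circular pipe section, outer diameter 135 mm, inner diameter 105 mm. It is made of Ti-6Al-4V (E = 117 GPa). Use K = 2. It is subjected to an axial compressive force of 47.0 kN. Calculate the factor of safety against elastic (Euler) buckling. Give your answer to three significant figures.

n ≈ 1.91

d_o = 135 mm, d_i = 105 mm
I = π(d_o⁴ − d_i⁴)/64 = π(135⁴ − 105.0⁴)/64 = 1.034×10^7 mm⁴
I = 1.034×10^7 mm⁴ = 1.034×10^-5 m⁴
Effective length L_e = K·L = 2 × 5.77 = 11.54 m
P_cr = π²EI / L_e² = π² × 117×10⁹ × 1.034×10^-5 / 11.54² = 8.964×10^4 N
Factor of safety n = P_cr / P = 89.640 / 47.0 = 1.91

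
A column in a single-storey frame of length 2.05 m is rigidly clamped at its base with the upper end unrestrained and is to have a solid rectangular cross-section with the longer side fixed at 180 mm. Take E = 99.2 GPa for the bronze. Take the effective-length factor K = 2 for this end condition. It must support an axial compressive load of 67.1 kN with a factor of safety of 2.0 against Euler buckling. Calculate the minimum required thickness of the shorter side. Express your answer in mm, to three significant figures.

b ≈ 53.6 mm

Required P_cr = n·P = 2.0 × 67.1 = 134.2 kN
L_e = K·L = 2 × 2.05 = 4.100 m
Required I = P_cr·L_e²/(π²E) = 1.342×10^5 × 4.100² / (π² × 9.92×10^10) = 2.304×10^-6 m⁴
I_req = 2.304×10^6 mm⁴
Rectangle, weak axis: I_min = h·b³/12 with h = 180 mm fixed  ⇒  b = (12I/h)^(1/3) = 53.6 mm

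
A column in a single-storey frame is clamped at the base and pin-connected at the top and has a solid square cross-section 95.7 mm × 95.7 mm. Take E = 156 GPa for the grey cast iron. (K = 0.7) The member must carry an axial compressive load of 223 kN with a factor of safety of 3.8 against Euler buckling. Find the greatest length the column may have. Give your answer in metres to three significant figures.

I = a⁴/12 = 95.7⁴/12 = 6.990×10^6 mm⁴
I = 6.990×10^-6 m⁴
Required critical load P_cr = n·P = 3.8 × 223 = 847.4 kN = 8.474×10^5 N
From P_cr = π²EI/(K·L)²:  L = (1/K)·√(π²EI/P_cr) = (1/0.7)·√(π²×1.56×10^11×6.990×10^-6/8.474×10^5)
L = 5.09 m

L_max ≈ 5.09 m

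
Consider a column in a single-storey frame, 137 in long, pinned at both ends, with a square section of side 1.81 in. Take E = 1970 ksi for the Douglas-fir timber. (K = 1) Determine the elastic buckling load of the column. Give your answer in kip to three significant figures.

P_cr ≈ 0.927 kip

I = a⁴/12 = 1.81⁴/12 = 0.8944 in⁴
Effective length L_e = K·L = 1 × 137 = 137.0 in
P_cr = π²EI / L_e² = π² × 1970×10³ × 0.8944 / 137.0² = 926.5 lb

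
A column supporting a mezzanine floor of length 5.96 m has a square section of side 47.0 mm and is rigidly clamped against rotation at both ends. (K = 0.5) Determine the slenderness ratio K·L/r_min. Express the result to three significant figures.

λ ≈ 220

I = a⁴/12 = 47.0⁴/12 = 4.066×10^5 mm⁴
A = 2.209×10^3 mm²;  r_min = √(I/A) = √(4.066×10^5/2.209×10^3) = 13.57 mm
L_e = K·L = 0.5 × 5.96 m = 2.980 m = 2980.0 mm
λ = L_e / r_min = 2980.0 / 13.57 = 220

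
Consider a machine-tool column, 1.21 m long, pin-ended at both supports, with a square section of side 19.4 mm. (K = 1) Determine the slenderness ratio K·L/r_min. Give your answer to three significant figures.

λ ≈ 216

I = a⁴/12 = 19.4⁴/12 = 1.180×10^4 mm⁴
A = 376.4 mm²;  r_min = √(I/A) = √(1.180×10^4/376.4) = 5.600 mm
L_e = K·L = 1 × 1.21 m = 1.210 m = 1210.0 mm
λ = L_e / r_min = 1210.0 / 5.600 = 216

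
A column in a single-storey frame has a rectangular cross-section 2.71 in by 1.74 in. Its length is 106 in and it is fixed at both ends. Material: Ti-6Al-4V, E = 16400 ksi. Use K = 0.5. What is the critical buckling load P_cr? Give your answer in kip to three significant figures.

P_cr ≈ 68.6 kip

Buckling occurs about the weak axis: I_min = h·b³/12 with b = 1.74 in (the shorter side).
I_min = 2.71×1.74³/12 = 1.190 in⁴
Effective length L_e = K·L = 0.5 × 106 = 53.00 in
P_cr = π²EI / L_e² = π² × 16400×10³ × 1.190 / 53.00² = 6.855×10^4 lb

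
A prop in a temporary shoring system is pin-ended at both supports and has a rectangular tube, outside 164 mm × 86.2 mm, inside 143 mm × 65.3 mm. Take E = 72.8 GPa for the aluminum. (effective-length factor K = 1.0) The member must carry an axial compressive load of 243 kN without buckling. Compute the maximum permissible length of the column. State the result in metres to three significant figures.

L_max ≈ 4.01 m

Weak-axis I_min = (h_o·b_o³ − h_i·b_i³)/12 with b_o = 86.2, b_i = 65.30 mm (shorter outer/inner sides).
I_min = (164×86.2³ − 143.0×65.30³)/12 = 5.435×10^6 mm⁴
I = 5.435×10^-6 m⁴
At the buckling limit P_cr = P = 2.430×10^5 N
From P_cr = π²EI/(K·L)²:  L = (1/K)·√(π²EI/P_cr) = (1/1)·√(π²×7.28×10^10×5.435×10^-6/2.430×10^5)
L = 4.01 m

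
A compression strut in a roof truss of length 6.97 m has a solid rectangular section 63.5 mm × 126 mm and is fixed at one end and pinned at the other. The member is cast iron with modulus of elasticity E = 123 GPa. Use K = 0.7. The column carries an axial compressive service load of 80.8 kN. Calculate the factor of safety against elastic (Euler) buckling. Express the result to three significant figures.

n ≈ 1.70

Buckling occurs about the weak axis: I_min = h·b³/12 with b = 63.5 mm (the shorter side).
I_min = 126×63.5³/12 = 2.689×10^6 mm⁴
I = 2.689×10^6 mm⁴ = 2.689×10^-6 m⁴
Effective length L_e = K·L = 0.7 × 6.97 = 4.879 m
P_cr = π²EI / L_e² = π² × 123×10⁹ × 2.689×10^-6 / 4.879² = 1.371×10^5 N
Factor of safety n = P_cr / P = 137.11 / 80.8 = 1.70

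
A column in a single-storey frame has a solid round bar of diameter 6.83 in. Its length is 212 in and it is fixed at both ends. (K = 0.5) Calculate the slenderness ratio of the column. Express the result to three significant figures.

For a solid circle r = d/4 = 6.83/4 = 1.708 in
L_e = K·L = 0.5 × 212 = 106.0 in
λ = L_e / r_min = 106.00 / 1.708 = 62.1

λ ≈ 62.1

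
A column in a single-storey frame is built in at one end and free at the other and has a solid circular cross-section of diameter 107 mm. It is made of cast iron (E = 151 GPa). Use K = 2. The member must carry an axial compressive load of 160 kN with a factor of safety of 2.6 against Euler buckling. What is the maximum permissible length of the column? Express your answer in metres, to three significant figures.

I = πd⁴/64 = π×107⁴/64 = 6.434×10^6 mm⁴
I = 6.434×10^-6 m⁴
Required critical load P_cr = n·P = 2.6 × 160 = 416.0 kN = 4.160×10^5 N
From P_cr = π²EI/(K·L)²:  L = (1/K)·√(π²EI/P_cr) = (1/2)·√(π²×1.51×10^11×6.434×10^-6/4.160×10^5)
L = 2.40 m

L_max ≈ 2.40 m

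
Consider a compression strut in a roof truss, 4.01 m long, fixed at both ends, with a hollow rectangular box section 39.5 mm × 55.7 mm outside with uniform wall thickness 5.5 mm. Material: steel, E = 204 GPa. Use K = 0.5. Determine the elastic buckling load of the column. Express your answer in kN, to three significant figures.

P_cr ≈ 100 kN

Inner dimensions: h_i = 55.7 − 2×5.5 = 44.70 mm, b_i = 39.5 − 2×5.5 = 28.50 mm
Weak-axis I_min = (h_o·b_o³ − h_i·b_i³)/12 with b_o = 39.5, b_i = 28.50 mm (shorter outer/inner sides).
I_min = (55.7×39.5³ − 44.70×28.50³)/12 = 1.998×10^5 mm⁴
I = 1.998×10^5 mm⁴ = 1.998×10^-7 m⁴
Effective length L_e = K·L = 0.5 × 4.01 = 2.005 m
P_cr = π²EI / L_e² = π² × 204×10⁹ × 1.998×10^-7 / 2.005² = 1.001×10^5 N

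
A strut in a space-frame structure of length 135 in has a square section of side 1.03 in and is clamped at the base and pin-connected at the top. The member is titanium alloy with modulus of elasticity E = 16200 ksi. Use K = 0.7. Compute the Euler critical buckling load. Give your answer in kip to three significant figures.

I = a⁴/12 = 1.03⁴/12 = 9.379×10^-2 in⁴
Effective length L_e = K·L = 0.7 × 135 = 94.50 in
P_cr = π²EI / L_e² = π² × 16200×10³ × 9.379×10^-2 / 94.50² = 1.679×10^3 lb

P_cr ≈ 1.68 kip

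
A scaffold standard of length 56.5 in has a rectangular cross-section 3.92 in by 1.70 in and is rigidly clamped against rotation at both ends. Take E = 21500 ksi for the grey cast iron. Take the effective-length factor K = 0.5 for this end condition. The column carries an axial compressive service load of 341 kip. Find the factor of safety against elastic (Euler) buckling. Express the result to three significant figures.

n ≈ 1.25

Buckling occurs about the weak axis: I_min = h·b³/12 with b = 1.70 in (the shorter side).
I_min = 3.92×1.70³/12 = 1.605 in⁴
Effective length L_e = K·L = 0.5 × 56.5 = 28.25 in
P_cr = π²EI / L_e² = π² × 21500×10³ × 1.605 / 28.25² = 4.267×10^5 lb
Factor of safety n = P_cr / P = 426.73 / 341 = 1.25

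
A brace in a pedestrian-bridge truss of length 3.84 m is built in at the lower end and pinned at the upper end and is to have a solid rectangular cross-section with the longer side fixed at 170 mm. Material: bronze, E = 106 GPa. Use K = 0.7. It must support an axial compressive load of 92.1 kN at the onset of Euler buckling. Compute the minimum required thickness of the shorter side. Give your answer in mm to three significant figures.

b ≈ 35.5 mm

L_e = K·L = 0.7 × 3.84 = 2.688 m
Required I = P_cr·L_e²/(π²E) = 9.210×10^4 × 2.688² / (π² × 1.06×10^11) = 6.361×10^-7 m⁴
I_req = 6.361×10^5 mm⁴
Rectangle, weak axis: I_min = h·b³/12 with h = 170 mm fixed  ⇒  b = (12I/h)^(1/3) = 35.5 mm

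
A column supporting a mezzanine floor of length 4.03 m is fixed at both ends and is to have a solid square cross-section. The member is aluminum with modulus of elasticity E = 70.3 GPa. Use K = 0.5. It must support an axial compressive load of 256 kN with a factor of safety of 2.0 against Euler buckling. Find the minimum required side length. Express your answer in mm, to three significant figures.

Required P_cr = n·P = 2.0 × 256 = 512.0 kN
L_e = K·L = 0.5 × 4.03 = 2.015 m
Required I = P_cr·L_e²/(π²E) = 5.120×10^5 × 2.015² / (π² × 7.03×10^10) = 2.996×10^-6 m⁴
I_req = 2.996×10^6 mm⁴
Solid square: I = a⁴/12  ⇒  a = (12I)^(1/4) = (12×2.996×10^6)^(1/4) = 77.4 mm

a ≈ 77.4 mm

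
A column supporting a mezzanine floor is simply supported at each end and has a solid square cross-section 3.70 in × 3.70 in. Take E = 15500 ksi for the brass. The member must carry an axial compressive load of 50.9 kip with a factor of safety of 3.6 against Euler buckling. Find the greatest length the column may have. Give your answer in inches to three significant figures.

I = a⁴/12 = 3.70⁴/12 = 15.62 in⁴
Required critical load P_cr = n·P = 3.6 × 50.9 = 183.2 kip = 1.832×10^5 lb
From P_cr = π²EI/(K·L)²:  L = (1/K)·√(π²EI/P_cr) = (1/1)·√(π²×1.55×10^7×15.62/1.832×10^5)
L = 114 in

L_max ≈ 114 in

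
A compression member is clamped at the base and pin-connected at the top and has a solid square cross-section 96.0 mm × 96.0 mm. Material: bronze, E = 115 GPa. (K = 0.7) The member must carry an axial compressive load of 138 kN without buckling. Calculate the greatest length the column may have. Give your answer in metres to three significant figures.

I = a⁴/12 = 96.0⁴/12 = 7.078×10^6 mm⁴
I = 7.078×10^-6 m⁴
At the buckling limit P_cr = P = 1.380×10^5 N
From P_cr = π²EI/(K·L)²:  L = (1/K)·√(π²EI/P_cr) = (1/0.7)·√(π²×1.15×10^11×7.078×10^-6/1.380×10^5)
L = 10.9 m

L_max ≈ 10.9 m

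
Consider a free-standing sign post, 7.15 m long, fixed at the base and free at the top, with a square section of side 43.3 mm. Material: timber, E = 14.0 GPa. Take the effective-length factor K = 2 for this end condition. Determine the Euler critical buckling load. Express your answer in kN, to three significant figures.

P_cr ≈ 0.198 kN

I = a⁴/12 = 43.3⁴/12 = 2.929×10^5 mm⁴
I = 2.929×10^5 mm⁴ = 2.929×10^-7 m⁴
Effective length L_e = K·L = 2 × 7.15 = 14.30 m
P_cr = π²EI / L_e² = π² × 14.0×10⁹ × 2.929×10^-7 / 14.30² = 197.9 N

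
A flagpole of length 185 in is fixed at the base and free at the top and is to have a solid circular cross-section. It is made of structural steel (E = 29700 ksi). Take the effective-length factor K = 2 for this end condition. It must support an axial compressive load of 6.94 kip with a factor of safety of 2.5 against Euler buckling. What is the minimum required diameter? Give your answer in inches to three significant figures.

d ≈ 3.58 in

Required P_cr = n·P = 2.5 × 6.94 = 17.35 kip
L_e = K·L = 2 × 185 = 370.0 in
Required I = P_cr·L_e²/(π²E) = 1.735×10^4 × 370.0² / (π² × 2.97×10^7) = 8.103 in⁴
Solid circle: I = πd⁴/64  ⇒  d = (64I/π)^(1/4) = (64×8.103/π)^(1/4) = 3.58 in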